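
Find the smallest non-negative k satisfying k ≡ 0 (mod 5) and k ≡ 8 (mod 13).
M = 5 × 13 = 65. M₁ = 13, y₁ ≡ 2 (mod 5). M₂ = 5, y₂ ≡ 8 (mod 13). k = 0×13×2 + 8×5×8 ≡ 60 (mod 65)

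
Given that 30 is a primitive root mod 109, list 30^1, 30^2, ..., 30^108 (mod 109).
g^1, g^2, ..., g^{108} mod 109: {30, 28, 77, 21, 85, 43, 91, 5, 41, 31, 58, 105, 98, 106, 19, 25, 96, 46, 72, 89, 54, 94, 95, 16, 44, 12, 33, 9, 52, 34, 39, 80, 2, 60, 56, 45, 42, 61, 86, 73, 10, 82, 62, 7, 101, 87, 103, 38, 50, 83, 92, 35, 69, 108, 79, 81, 32, 88, 24, 66, 18, 104, 68, 78, 51, 4, 11, 3, 90, 84, 13, 63, 37, 20, 55, 15, 14, 93, 65, 97, 76, 100, 57, 75, 70, 29, 107, 49, 53, 64, 67, 48, 23, 36, 99, 27, 47, 102, 8, 22, 6, 71, 59, 26, 17, 74, 40, 1}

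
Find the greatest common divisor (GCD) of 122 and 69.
1

Using the Euclidean algorithm:
122 = 1 × 69 + 53
69 = 1 × 53 + 16
53 = 3 × 16 + 5
16 = 3 × 5 + 1
5 = 5 × 1 + 0

GCD(122, 69) = 1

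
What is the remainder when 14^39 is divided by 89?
Using repeated squaring. 39 = 32 + 4 + 2 + 1 (binary 100111). Repeated squaring mod 89: 14^1 ≡ 14; 14^2 ≡ 14² = 196 ≡ 18; 14^4 ≡ 18² = 324 ≡ 57; 14^8 ≡ 57² = 3249 ≡ 45; 14^16 ≡ 45² = 2025 ≡ 67; 14^32 ≡ 67² = 4489 ≡ 39. Multiply: 14^39 = 14^32 × 14^4 × 14^2 × 14^1 ≡ 39 × 57 × 18 × 14 (mod 89): 39 × 57 = 2223 ≡ 87; 87 × 18 = 1566 ≡ 53; 53 × 14 = 742 ≡ 30. So 14^39 ≡ 30 (mod 89).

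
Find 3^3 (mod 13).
3 = 2 + 1 (binary 11). Repeated squaring mod 13: 3^1 ≡ 3; 3^2 ≡ 3² = 9 ≡ 9. Multiply: 3^3 = 3^2 × 3^1 ≡ 9 × 3 (mod 13): 9 × 3 = 27 ≡ 1. So 3^3 ≡ 1 (mod 13).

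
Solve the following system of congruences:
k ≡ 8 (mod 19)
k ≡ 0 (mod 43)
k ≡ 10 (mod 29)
10363

Using the Chinese Remainder Theorem:
M = product of moduli = 23693
For equation 1: M_1 = 1247, 1247 ≡ 12 (mod 19), inverse of 1247 mod 19 is 8 (check: 12 × 8 = 96 ≡ 1 (mod 19))
For equation 2: M_2 = 551, 551 ≡ 35 (mod 43), inverse of 551 mod 43 is 16 (check: 35 × 16 = 560 ≡ 1 (mod 43))
For equation 3: M_3 = 817, 817 ≡ 5 (mod 29), inverse of 817 mod 29 is 6 (check: 5 × 6 = 30 ≡ 1 (mod 29))
Combine: k ≡ Σ r_i×M_i×(M_i⁻¹ mod m_i) = 8×1247×8 + 0×551×16 + 10×817×6 = 79808 + 0 + 49020 = 128828
128828 mod 23693 = 10363
k ≡ 10363 (mod 23693)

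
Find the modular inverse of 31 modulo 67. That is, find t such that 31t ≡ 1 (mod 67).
13

Using Extended Euclidean Algorithm:
gcd(31, 67) = 1
Bezout coefficients: 31 × 13 + 67 × -6 = 1
So 31 × 13 ≡ 1 (mod 67)
The inverse is 13 mod 67 = 13
Verification: 31 × 13 = 403 = 6 × 67 + 1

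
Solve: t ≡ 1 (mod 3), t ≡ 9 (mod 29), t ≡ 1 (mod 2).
M = 3 × 29 × 2 = 174. M₁ = 58, y₁ ≡ 1 (mod 3). M₂ = 6, y₂ ≡ 5 (mod 29). M₃ = 87, y₃ ≡ 1 (mod 2). t = 1×58×1 + 9×6×5 + 1×87×1 ≡ 67 (mod 174)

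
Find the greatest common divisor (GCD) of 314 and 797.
1

Using the Euclidean algorithm:
314 = 0 × 797 + 314
797 = 2 × 314 + 169
314 = 1 × 169 + 145
169 = 1 × 145 + 24
145 = 6 × 24 + 1
24 = 24 × 1 + 0

GCD(314, 797) = 1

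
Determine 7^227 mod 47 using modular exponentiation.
Using Fermat: 7^{46} ≡ 1 (mod 47). 227 ≡ 43 (mod 46). So 7^{227} ≡ 7^{43} ≡ 37 (mod 47)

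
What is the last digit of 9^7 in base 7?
9 ≡ 2 (mod 7). 7 = 4 + 2 + 1 (binary 111). Repeated squaring mod 7: 2^1 ≡ 2; 2^2 ≡ 2² = 4 ≡ 4; 2^4 ≡ 4² = 16 ≡ 2. Multiply: 9^7 ≡ 2^4 × 2^2 × 2^1 ≡ 2 × 4 × 2 (mod 7): 2 × 4 = 8 ≡ 1; 1 × 2 = 2 ≡ 2. So 9^7 ≡ 2 (mod 7).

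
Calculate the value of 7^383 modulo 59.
Using Fermat: 7^{58} ≡ 1 (mod 59). 383 ≡ 35 (mod 58). So 7^{383} ≡ 7^{35} ≡ 3 (mod 59)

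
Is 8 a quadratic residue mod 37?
By Euler's criterion: 8^{18} ≡ 36 (mod 37). Since this equals -1 (≡ 36), 8 is not a QR.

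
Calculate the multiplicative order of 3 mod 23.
Powers of 3 mod 23: 3^1≡3, 3^2≡9, 3^3≡4, 3^4≡12, 3^5≡13, 3^6≡16, 3^7≡2, 3^8≡6, 3^9≡18, 3^10≡8, 3^11≡1. Order = 11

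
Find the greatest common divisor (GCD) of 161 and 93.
1

Using the Euclidean algorithm:
161 = 1 × 93 + 68
93 = 1 × 68 + 25
68 = 2 × 25 + 18
25 = 1 × 18 + 7
18 = 2 × 7 + 4
7 = 1 × 4 + 3
4 = 1 × 3 + 1
3 = 3 × 1 + 0

GCD(161, 93) = 1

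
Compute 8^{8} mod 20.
16

Using successive squaring:
Binary expansion of 8: 1000
Powers of 8 mod 20 (each is the square of the previous):
  8^1 ≡ 8 (mod 20)
  8^2 ≡ 8² = 64 ≡ 4 (mod 20)
  8^4 ≡ 4² = 16 ≡ 16 (mod 20)
  8^8 ≡ 16² = 256 ≡ 16 (mod 20)
8 is a power of 2, so 8^8 is the last square: ≡ 16 (mod 20)
Result: 8^8 ≡ 16 (mod 20)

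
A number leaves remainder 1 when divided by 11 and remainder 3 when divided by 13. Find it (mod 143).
M = 11 × 13 = 143. M₁ = 13, y₁ ≡ 6 (mod 11). M₂ = 11, y₂ ≡ 6 (mod 13). n = 1×13×6 + 3×11×6 ≡ 133 (mod 143)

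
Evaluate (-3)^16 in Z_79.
Using repeated squaring. (-3) ≡ 76 (mod 79). 16 = 16 (binary 10000). Repeated squaring mod 79: 76^1 ≡ 76; 76^2 ≡ 76² = 5776 ≡ 9; 76^4 ≡ 9² = 81 ≡ 2; 76^8 ≡ 2² = 4 ≡ 4; 76^16 ≡ 4² = 16 ≡ 16. So (-3)^16 ≡ 16 (mod 79).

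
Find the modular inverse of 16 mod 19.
16^(-1) ≡ 6 (mod 19). Verification: 16 × 6 = 96 ≡ 1 (mod 19)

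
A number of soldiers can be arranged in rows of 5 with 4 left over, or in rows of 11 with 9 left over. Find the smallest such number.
M = 5 × 11 = 55. M₁ = 11, y₁ ≡ 1 (mod 5). M₂ = 5, y₂ ≡ 9 (mod 11). n = 4×11×1 + 9×5×9 ≡ 9 (mod 55). The smallest positive such number is 9.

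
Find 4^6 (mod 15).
6 = 4 + 2 (binary 110). Repeated squaring mod 15: 4^1 ≡ 4; 4^2 ≡ 4² = 16 ≡ 1; 4^4 ≡ 1² = 1 ≡ 1. Multiply: 4^6 = 4^4 × 4^2 ≡ 1 × 1 (mod 15): 1 × 1 = 1 ≡ 1. So 4^6 ≡ 1 (mod 15).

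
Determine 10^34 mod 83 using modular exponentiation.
Using repeated squaring. 34 = 32 + 2 (binary 100010). Repeated squaring mod 83: 10^1 ≡ 10; 10^2 ≡ 10² = 100 ≡ 17; 10^4 ≡ 17² = 289 ≡ 40; 10^8 ≡ 40² = 1600 ≡ 23; 10^16 ≡ 23² = 529 ≡ 31; 10^32 ≡ 31² = 961 ≡ 48. Multiply: 10^34 = 10^32 × 10^2 ≡ 48 × 17 (mod 83): 48 × 17 = 816 ≡ 69. So 10^34 ≡ 69 (mod 83).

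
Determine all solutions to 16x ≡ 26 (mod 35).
6

Since gcd(16, 35) = 1 divides 26, a solution exists.
Multiply both sides by the inverse of 16 mod 35:
  16^(-1) mod 35 = 11
  x ≡ 11 × 26 ≡ 286 ≡ 6 (mod 35)
Verification: 16 × 6 = 96 = 2 × 35 + 26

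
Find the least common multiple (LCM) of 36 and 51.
612

First find GCD(36, 51) using the Euclidean algorithm:
36 = 0 × 51 + 36
51 = 1 × 36 + 15
36 = 2 × 15 + 6
15 = 2 × 6 + 3
6 = 2 × 3 + 0
GCD(36, 51) = 3

LCM formula: LCM(a, b) = (a × b) / GCD(a, b)
LCM(36, 51) = (36 × 51) / 3
LCM(36, 51) = 1836 / 3
LCM(36, 51) = 612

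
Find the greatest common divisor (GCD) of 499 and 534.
1

Using the Euclidean algorithm:
499 = 0 × 534 + 499
534 = 1 × 499 + 35
499 = 14 × 35 + 9
35 = 3 × 9 + 8
9 = 1 × 8 + 1
8 = 8 × 1 + 0

GCD(499, 534) = 1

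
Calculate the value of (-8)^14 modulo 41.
Using repeated squaring. (-8) ≡ 33 (mod 41). 14 = 8 + 4 + 2 (binary 1110). Repeated squaring mod 41: 33^1 ≡ 33; 33^2 ≡ 33² = 1089 ≡ 23; 33^4 ≡ 23² = 529 ≡ 37; 33^8 ≡ 37² = 1369 ≡ 16. Multiply: (-8)^14 ≡ 33^8 × 33^4 × 33^2 ≡ 16 × 37 × 23 (mod 41): 16 × 37 = 592 ≡ 18; 18 × 23 = 414 ≡ 4. So (-8)^14 ≡ 4 (mod 41).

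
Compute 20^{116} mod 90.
40

Using successive squaring:
Binary expansion of 116: 1110100
Powers of 20 mod 90 (each is the square of the previous):
  20^1 ≡ 20 (mod 90)
  20^2 ≡ 20² = 400 ≡ 40 (mod 90)
  20^4 ≡ 40² = 1600 ≡ 70 (mod 90)
  20^8 ≡ 70² = 4900 ≡ 40 (mod 90)
  20^16 ≡ 40² = 1600 ≡ 70 (mod 90)
  20^32 ≡ 70² = 4900 ≡ 40 (mod 90)
  20^64 ≡ 40² = 1600 ≡ 70 (mod 90)
116 = 64 + 32 + 16 + 4, so 20^116 = 20^64 × 20^32 × 20^16 × 20^4 ≡ 70 × 40 × 70 × 70 (mod 90)
Multiplying step by step:
  70 × 40 = 2800 ≡ 10 (mod 90)
  10 × 70 = 700 ≡ 70 (mod 90)
  70 × 70 = 4900 ≡ 40 (mod 90)
Result: 20^116 ≡ 40 (mod 90)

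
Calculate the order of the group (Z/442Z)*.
192

Prime factorization: 442 = 2 × 13 × 17
Using the formula φ(n) = n × Π(1 - 1/p) for each prime factor p:
φ(442) = 442 × (1 - 1/2) × (1 - 1/13) × (1 - 1/17)
φ(442) = 192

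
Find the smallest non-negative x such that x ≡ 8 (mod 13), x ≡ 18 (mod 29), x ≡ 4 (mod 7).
424

Using the Chinese Remainder Theorem:
M = product of moduli = 2639
For equation 1: M_1 = 203, 203 ≡ 8 (mod 13), inverse of 203 mod 13 is 5 (check: 8 × 5 = 40 ≡ 1 (mod 13))
For equation 2: M_2 = 91, 91 ≡ 4 (mod 29), inverse of 91 mod 29 is 22 (check: 4 × 22 = 88 ≡ 1 (mod 29))
For equation 3: M_3 = 377, 377 ≡ 6 (mod 7), inverse of 377 mod 7 is 6 (check: 6 × 6 = 36 ≡ 1 (mod 7))
Combine: x ≡ Σ r_i×M_i×(M_i⁻¹ mod m_i) = 8×203×5 + 18×91×22 + 4×377×6 = 8120 + 36036 + 9048 = 53204
53204 mod 2639 = 424
x ≡ 424 (mod 2639)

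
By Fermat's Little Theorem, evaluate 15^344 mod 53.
By Fermat: 15^{52} ≡ 1 (mod 53). 344 ≡ 32 (mod 52). So 15^{344} ≡ 15^{32} ≡ 24 (mod 53)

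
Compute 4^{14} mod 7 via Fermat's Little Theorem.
2

By Fermat's Little Theorem, a^(p-1) ≡ 1 (mod p) for prime p and gcd(a, p) = 1
Here p = 7, so 4^6 ≡ 1 (mod 7)
We can reduce the exponent: 14 mod 6 = 2
So 4^14 ≡ 4^2 (mod 7)
Computing: 4^2 mod 7 = 2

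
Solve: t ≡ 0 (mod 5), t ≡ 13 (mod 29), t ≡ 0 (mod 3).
M = 5 × 29 × 3 = 435. M₁ = 87, y₁ ≡ 3 (mod 5). M₂ = 15, y₂ ≡ 2 (mod 29). M₃ = 145, y₃ ≡ 1 (mod 3). t = 0×87×3 + 13×15×2 + 0×145×1 ≡ 390 (mod 435)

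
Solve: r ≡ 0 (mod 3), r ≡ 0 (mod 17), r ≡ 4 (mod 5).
M = 3 × 17 × 5 = 255. M₁ = 85, y₁ ≡ 1 (mod 3). M₂ = 15, y₂ ≡ 8 (mod 17). M₃ = 51, y₃ ≡ 1 (mod 5). r = 0×85×1 + 0×15×8 + 4×51×1 ≡ 204 (mod 255)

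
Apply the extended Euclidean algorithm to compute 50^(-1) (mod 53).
Extended GCD: 50(-18) + 53(17) = 1. So 50^(-1) ≡ 35 ≡ 35 (mod 53). Verify: 50 × 35 = 1750 ≡ 1 (mod 53)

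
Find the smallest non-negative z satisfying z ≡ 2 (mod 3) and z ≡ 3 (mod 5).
M = 3 × 5 = 15. M₁ = 5, y₁ ≡ 2 (mod 3). M₂ = 3, y₂ ≡ 2 (mod 5). z = 2×5×2 + 3×3×2 ≡ 8 (mod 15)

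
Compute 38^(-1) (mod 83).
38^(-1) ≡ 59 (mod 83). Verification: 38 × 59 = 2242 ≡ 1 (mod 83)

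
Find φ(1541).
1452

Prime factorization: 1541 = 23 × 67
Using the formula φ(n) = n × Π(1 - 1/p) for each prime factor p:
φ(1541) = 1541 × (1 - 1/23) × (1 - 1/67)
φ(1541) = 1452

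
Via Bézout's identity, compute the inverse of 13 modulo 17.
Extended GCD: 13(4) + 17(-3) = 1. So 13^(-1) ≡ 4 ≡ 4 (mod 17). Verify: 13 × 4 = 52 ≡ 1 (mod 17)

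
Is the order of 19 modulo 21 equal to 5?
No, the actual order is 6, not 5.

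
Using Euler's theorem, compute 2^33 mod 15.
By Euler: 2^{8} ≡ 1 (mod 15) since gcd(2, 15) = 1. 33 = 4×8 + 1. So 2^{33} ≡ 2^{1} ≡ 2 (mod 15)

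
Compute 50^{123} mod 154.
106

Using successive squaring:
Binary expansion of 123: 1111011
Powers of 50 mod 154 (each is the square of the previous):
  50^1 ≡ 50 (mod 154)
  50^2 ≡ 50² = 2500 ≡ 36 (mod 154)
  50^4 ≡ 36² = 1296 ≡ 64 (mod 154)
  50^8 ≡ 64² = 4096 ≡ 92 (mod 154)
  50^16 ≡ 92² = 8464 ≡ 148 (mod 154)
  50^32 ≡ 148² = 21904 ≡ 36 (mod 154)
  50^64 ≡ 36² = 1296 ≡ 64 (mod 154)
123 = 64 + 32 + 16 + 8 + 2 + 1, so 50^123 = 50^64 × 50^32 × 50^16 × 50^8 × 50^2 × 50^1 ≡ 64 × 36 × 148 × 92 × 36 × 50 (mod 154)
Multiplying step by step:
  64 × 36 = 2304 ≡ 148 (mod 154)
  148 × 148 = 21904 ≡ 36 (mod 154)
  36 × 92 = 3312 ≡ 78 (mod 154)
  78 × 36 = 2808 ≡ 36 (mod 154)
  36 × 50 = 1800 ≡ 106 (mod 154)
Result: 50^123 ≡ 106 (mod 154)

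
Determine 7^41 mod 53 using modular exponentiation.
Using repeated squaring. 41 = 32 + 8 + 1 (binary 101001). Repeated squaring mod 53: 7^1 ≡ 7; 7^2 ≡ 7² = 49 ≡ 49; 7^4 ≡ 49² = 2401 ≡ 16; 7^8 ≡ 16² = 256 ≡ 44; 7^16 ≡ 44² = 1936 ≡ 28; 7^32 ≡ 28² = 784 ≡ 42. Multiply: 7^41 = 7^32 × 7^8 × 7^1 ≡ 42 × 44 × 7 (mod 53): 42 × 44 = 1848 ≡ 46; 46 × 7 = 322 ≡ 4. So 7^41 ≡ 4 (mod 53).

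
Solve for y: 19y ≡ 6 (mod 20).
14

Since gcd(19, 20) = 1 divides 6, a solution exists.
Multiply both sides by the inverse of 19 mod 20:
  19^(-1) mod 20 = 19
  x ≡ 19 × 6 ≡ 114 ≡ 14 (mod 20)
Verification: 19 × 14 = 266 = 13 × 20 + 6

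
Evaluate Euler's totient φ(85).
64

Prime factorization: 85 = 5 × 17
Using the formula φ(n) = n × Π(1 - 1/p) for each prime factor p:
φ(85) = 85 × (1 - 1/5) × (1 - 1/17)
φ(85) = 64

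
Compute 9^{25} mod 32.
9

Using successive squaring:
Binary expansion of 25: 11001
Powers of 9 mod 32 (each is the square of the previous):
  9^1 ≡ 9 (mod 32)
  9^2 ≡ 9² = 81 ≡ 17 (mod 32)
  9^4 ≡ 17² = 289 ≡ 1 (mod 32)
  9^8 ≡ 1² = 1 ≡ 1 (mod 32)
  9^16 ≡ 1² = 1 ≡ 1 (mod 32)
25 = 16 + 8 + 1, so 9^25 = 9^16 × 9^8 × 9^1 ≡ 1 × 1 × 9 (mod 32)
Multiplying step by step:
  1 × 1 = 1 ≡ 1 (mod 32)
  1 × 9 = 9 ≡ 9 (mod 32)
Result: 9^25 ≡ 9 (mod 32)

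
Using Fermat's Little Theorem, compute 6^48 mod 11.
By Fermat: 6^{10} ≡ 1 (mod 11). 48 = 4×10 + 8. So 6^{48} ≡ 6^{8} ≡ 4 (mod 11)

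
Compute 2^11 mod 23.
Using repeated squaring. 11 = 8 + 2 + 1 (binary 1011). Repeated squaring mod 23: 2^1 ≡ 2; 2^2 ≡ 2² = 4 ≡ 4; 2^4 ≡ 4² = 16 ≡ 16; 2^8 ≡ 16² = 256 ≡ 3. Multiply: 2^11 = 2^8 × 2^2 × 2^1 ≡ 3 × 4 × 2 (mod 23): 3 × 4 = 12 ≡ 12; 12 × 2 = 24 ≡ 1. So 2^11 ≡ 1 (mod 23).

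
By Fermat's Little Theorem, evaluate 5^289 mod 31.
By Fermat: 5^{30} ≡ 1 (mod 31). 289 ≡ 19 (mod 30). So 5^{289} ≡ 5^{19} ≡ 5 (mod 31)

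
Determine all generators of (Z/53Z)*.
Primitive roots mod 53: {2, 3, 5, 8, 12, 14, 18, 19, 20, 21, 22, 26, 27, 31, 32, 33, 34, 35, 39, 41, 45, 48, 50, 51}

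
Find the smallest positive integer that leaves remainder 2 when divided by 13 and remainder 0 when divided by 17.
M = 13 × 17 = 221. M₁ = 17, y₁ ≡ 10 (mod 13). M₂ = 13, y₂ ≡ 4 (mod 17). x = 2×17×10 + 0×13×4 ≡ 119 (mod 221). The smallest positive such number is 119.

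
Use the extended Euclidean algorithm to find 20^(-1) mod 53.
Extended GCD: 20(8) + 53(-3) = 1. So 20^(-1) ≡ 8 ≡ 8 (mod 53). Verify: 20 × 8 = 160 ≡ 1 (mod 53)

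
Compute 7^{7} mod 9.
7

Using successive squaring:
Binary expansion of 7: 111
Powers of 7 mod 9 (each is the square of the previous):
  7^1 ≡ 7 (mod 9)
  7^2 ≡ 7² = 49 ≡ 4 (mod 9)
  7^4 ≡ 4² = 16 ≡ 7 (mod 9)
7 = 4 + 2 + 1, so 7^7 = 7^4 × 7^2 × 7^1 ≡ 7 × 4 × 7 (mod 9)
Multiplying step by step:
  7 × 4 = 28 ≡ 1 (mod 9)
  1 × 7 = 7 ≡ 7 (mod 9)
Result: 7^7 ≡ 7 (mod 9)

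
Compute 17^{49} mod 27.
17

Using successive squaring:
Binary expansion of 49: 110001
Powers of 17 mod 27 (each is the square of the previous):
  17^1 ≡ 17 (mod 27)
  17^2 ≡ 17² = 289 ≡ 19 (mod 27)
  17^4 ≡ 19² = 361 ≡ 10 (mod 27)
  17^8 ≡ 10² = 100 ≡ 19 (mod 27)
  17^16 ≡ 19² = 361 ≡ 10 (mod 27)
  17^32 ≡ 10² = 100 ≡ 19 (mod 27)
49 = 32 + 16 + 1, so 17^49 = 17^32 × 17^16 × 17^1 ≡ 19 × 10 × 17 (mod 27)
Multiplying step by step:
  19 × 10 = 190 ≡ 1 (mod 27)
  1 × 17 = 17 ≡ 17 (mod 27)
Result: 17^49 ≡ 17 (mod 27)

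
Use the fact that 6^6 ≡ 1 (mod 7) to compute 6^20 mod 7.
By Fermat: 6^{6} ≡ 1 (mod 7). 20 = 3×6 + 2. So 6^{20} ≡ 6^{2} ≡ 1 (mod 7)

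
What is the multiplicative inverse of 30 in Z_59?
30^(-1) ≡ 2 (mod 59). Verification: 30 × 2 = 60 ≡ 1 (mod 59)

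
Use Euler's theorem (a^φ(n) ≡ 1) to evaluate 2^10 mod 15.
By Euler: 2^{8} ≡ 1 (mod 15) since gcd(2, 15) = 1. 10 = 1×8 + 2. So 2^{10} ≡ 2^{2} ≡ 4 (mod 15)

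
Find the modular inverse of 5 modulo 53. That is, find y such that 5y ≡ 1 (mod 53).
32

Using Extended Euclidean Algorithm:
gcd(5, 53) = 1
Bezout coefficients: 5 × -21 + 53 × 2 = 1
So 5 × -21 ≡ 1 (mod 53)
The inverse is -21 mod 53 = 32
Verification: 5 × 32 = 160 = 3 × 53 + 1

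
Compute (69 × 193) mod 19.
17

(69 × 193) = 13317
13317 mod 19 = 17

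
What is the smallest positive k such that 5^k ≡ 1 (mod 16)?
Powers of 5 mod 16: 5^1≡5, 5^2≡9, 5^3≡13, 5^4≡1. Order = 4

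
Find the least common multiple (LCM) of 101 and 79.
7979

First find GCD(101, 79) using the Euclidean algorithm:
101 = 1 × 79 + 22
79 = 3 × 22 + 13
22 = 1 × 13 + 9
13 = 1 × 9 + 4
9 = 2 × 4 + 1
4 = 4 × 1 + 0
GCD(101, 79) = 1

LCM formula: LCM(a, b) = (a × b) / GCD(a, b)
LCM(101, 79) = (101 × 79) / 1
LCM(101, 79) = 7979 / 1
LCM(101, 79) = 7979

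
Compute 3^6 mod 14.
6 = 4 + 2 (binary 110). Repeated squaring mod 14: 3^1 ≡ 3; 3^2 ≡ 3² = 9 ≡ 9; 3^4 ≡ 9² = 81 ≡ 11. Multiply: 3^6 = 3^4 × 3^2 ≡ 11 × 9 (mod 14): 11 × 9 = 99 ≡ 1. So 3^6 ≡ 1 (mod 14).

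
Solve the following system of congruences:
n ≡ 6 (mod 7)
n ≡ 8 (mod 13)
34

Using the Chinese Remainder Theorem:
M = product of moduli = 91
For equation 1: M_1 = 13, 13 ≡ 6 (mod 7), inverse of 13 mod 7 is 6 (check: 6 × 6 = 36 ≡ 1 (mod 7))
For equation 2: M_2 = 7, 7 ≡ 7 (mod 13), inverse of 7 mod 13 is 2 (check: 7 × 2 = 14 ≡ 1 (mod 13))
Combine: n ≡ Σ r_i×M_i×(M_i⁻¹ mod m_i) = 6×13×6 + 8×7×2 = 468 + 112 = 580
580 mod 91 = 34
n ≡ 34 (mod 91)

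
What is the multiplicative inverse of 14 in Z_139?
14^(-1) ≡ 10 (mod 139). Verification: 14 × 10 = 140 ≡ 1 (mod 139)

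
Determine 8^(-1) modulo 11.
8^(-1) ≡ 7 (mod 11). Verification: 8 × 7 = 56 ≡ 1 (mod 11)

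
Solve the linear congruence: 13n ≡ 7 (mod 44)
31

Since gcd(13, 44) = 1 divides 7, a solution exists.
Multiply both sides by the inverse of 13 mod 44:
  13^(-1) mod 44 = 17
  x ≡ 17 × 7 ≡ 119 ≡ 31 (mod 44)
Verification: 13 × 31 = 403 = 9 × 44 + 7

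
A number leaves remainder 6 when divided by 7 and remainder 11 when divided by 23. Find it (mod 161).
M = 7 × 23 = 161. M₁ = 23, y₁ ≡ 4 (mod 7). M₂ = 7, y₂ ≡ 10 (mod 23). m = 6×23×4 + 11×7×10 ≡ 34 (mod 161)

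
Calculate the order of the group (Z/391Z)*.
352

Prime factorization: 391 = 17 × 23
Using the formula φ(n) = n × Π(1 - 1/p) for each prime factor p:
φ(391) = 391 × (1 - 1/17) × (1 - 1/23)
φ(391) = 352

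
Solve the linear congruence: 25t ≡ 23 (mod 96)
47

Since gcd(25, 96) = 1 divides 23, a solution exists.
Multiply both sides by the inverse of 25 mod 96:
  25^(-1) mod 96 = 73
  x ≡ 73 × 23 ≡ 1679 ≡ 47 (mod 96)
Verification: 25 × 47 = 1175 = 12 × 96 + 23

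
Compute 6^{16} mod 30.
6

Using successive squaring:
Binary expansion of 16: 10000
Powers of 6 mod 30 (each is the square of the previous):
  6^1 ≡ 6 (mod 30)
  6^2 ≡ 6² = 36 ≡ 6 (mod 30)
  6^4 ≡ 6² = 36 ≡ 6 (mod 30)
  6^8 ≡ 6² = 36 ≡ 6 (mod 30)
  6^16 ≡ 6² = 36 ≡ 6 (mod 30)
16 is a power of 2, so 6^16 is the last square: ≡ 6 (mod 30)
Result: 6^16 ≡ 6 (mod 30)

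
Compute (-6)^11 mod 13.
Using repeated squaring. (-6) ≡ 7 (mod 13). 11 = 8 + 2 + 1 (binary 1011). Repeated squaring mod 13: 7^1 ≡ 7; 7^2 ≡ 7² = 49 ≡ 10; 7^4 ≡ 10² = 100 ≡ 9; 7^8 ≡ 9² = 81 ≡ 3. Multiply: (-6)^11 ≡ 7^8 × 7^2 × 7^1 ≡ 3 × 10 × 7 (mod 13): 3 × 10 = 30 ≡ 4; 4 × 7 = 28 ≡ 2. So (-6)^11 ≡ 2 (mod 13).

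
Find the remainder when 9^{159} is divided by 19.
By Fermat: 9^{18} ≡ 1 (mod 19). 159 = 8×18 + 15. So 9^{159} ≡ 9^{15} ≡ 11 (mod 19)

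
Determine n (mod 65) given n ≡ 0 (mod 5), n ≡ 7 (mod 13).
20

Using the Chinese Remainder Theorem:
M = product of moduli = 65
For equation 1: M_1 = 13, 13 ≡ 3 (mod 5), inverse of 13 mod 5 is 2 (check: 3 × 2 = 6 ≡ 1 (mod 5))
For equation 2: M_2 = 5, 5 ≡ 5 (mod 13), inverse of 5 mod 13 is 8 (check: 5 × 8 = 40 ≡ 1 (mod 13))
Combine: n ≡ Σ r_i×M_i×(M_i⁻¹ mod m_i) = 0×13×2 + 7×5×8 = 0 + 280 = 280
280 mod 65 = 20
n ≡ 20 (mod 65)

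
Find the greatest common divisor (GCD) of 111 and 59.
1

Using the Euclidean algorithm:
111 = 1 × 59 + 52
59 = 1 × 52 + 7
52 = 7 × 7 + 3
7 = 2 × 3 + 1
3 = 3 × 1 + 0

GCD(111, 59) = 1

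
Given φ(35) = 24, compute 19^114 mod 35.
By Euler: 19^{24} ≡ 1 (mod 35) since gcd(19, 35) = 1. 114 = 4×24 + 18. So 19^{114} ≡ 19^{18} ≡ 1 (mod 35)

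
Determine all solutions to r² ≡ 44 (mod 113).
The square roots of 44 mod 113 are 65 and 48. Verify: 65² = 4225 ≡ 44 (mod 113)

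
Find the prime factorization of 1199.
11 × 109

Divide by primes starting from smallest:
1199 ÷ 11 = 109
109 ÷ 109 = 1

1199 = 11 × 109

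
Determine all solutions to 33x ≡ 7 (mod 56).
7

Since gcd(33, 56) = 1 divides 7, a solution exists.
Multiply both sides by the inverse of 33 mod 56:
  33^(-1) mod 56 = 17
  x ≡ 17 × 7 ≡ 119 ≡ 7 (mod 56)
Verification: 33 × 7 = 231 = 4 × 56 + 7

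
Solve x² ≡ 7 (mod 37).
The square roots of 7 mod 37 are 9 and 28. Verify: 9² = 81 ≡ 7 (mod 37)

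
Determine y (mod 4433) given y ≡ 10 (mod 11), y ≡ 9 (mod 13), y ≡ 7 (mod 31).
2518

Using the Chinese Remainder Theorem:
M = product of moduli = 4433
For equation 1: M_1 = 403, 403 ≡ 7 (mod 11), inverse of 403 mod 11 is 8 (check: 7 × 8 = 56 ≡ 1 (mod 11))
For equation 2: M_2 = 341, 341 ≡ 3 (mod 13), inverse of 341 mod 13 is 9 (check: 3 × 9 = 27 ≡ 1 (mod 13))
For equation 3: M_3 = 143, 143 ≡ 19 (mod 31), inverse of 143 mod 31 is 18 (check: 19 × 18 = 342 ≡ 1 (mod 31))
Combine: y ≡ Σ r_i×M_i×(M_i⁻¹ mod m_i) = 10×403×8 + 9×341×9 + 7×143×18 = 32240 + 27621 + 18018 = 77879
77879 mod 4433 = 2518
y ≡ 2518 (mod 4433)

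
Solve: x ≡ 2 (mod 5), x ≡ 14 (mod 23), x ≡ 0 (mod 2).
M = 5 × 23 × 2 = 230. M₁ = 46, y₁ ≡ 1 (mod 5). M₂ = 10, y₂ ≡ 7 (mod 23). M₃ = 115, y₃ ≡ 1 (mod 2). x = 2×46×1 + 14×10×7 + 0×115×1 ≡ 152 (mod 230)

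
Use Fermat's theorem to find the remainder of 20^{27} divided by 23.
10

By Fermat's Little Theorem, a^(p-1) ≡ 1 (mod p) for prime p and gcd(a, p) = 1
Here p = 23, so 20^22 ≡ 1 (mod 23)
We can reduce the exponent: 27 mod 22 = 5
So 20^27 ≡ 20^5 (mod 23)
Computing: 20^5 mod 23 = 10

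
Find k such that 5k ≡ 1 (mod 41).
5^(-1) ≡ 33 (mod 41). Verification: 5 × 33 = 165 ≡ 1 (mod 41)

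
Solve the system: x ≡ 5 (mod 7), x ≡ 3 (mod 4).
M = 7 × 4 = 28. M₁ = 4, y₁ ≡ 2 (mod 7). M₂ = 7, y₂ ≡ 3 (mod 4). x = 5×4×2 + 3×7×3 ≡ 19 (mod 28)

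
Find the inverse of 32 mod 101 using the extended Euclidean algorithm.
Extended GCD: 32(-41) + 101(13) = 1. So 32^(-1) ≡ 60 ≡ 60 (mod 101). Verify: 32 × 60 = 1920 ≡ 1 (mod 101)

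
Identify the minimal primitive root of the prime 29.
p - 1 = 28 has prime divisors 2, 7. h is a primitive root mod 29 iff h^(28/q) ≢ 1 (mod 29) for each such q.
h = 2: 2^14 ≡ 28, 2^4 ≡ 16 (mod 29); none is 1, so 2 has order 28 and is a primitive root.
The smallest primitive root mod 29 is g = 2.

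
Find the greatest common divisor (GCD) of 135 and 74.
1

Using the Euclidean algorithm:
135 = 1 × 74 + 61
74 = 1 × 61 + 13
61 = 4 × 13 + 9
13 = 1 × 9 + 4
9 = 2 × 4 + 1
4 = 4 × 1 + 0

GCD(135, 74) = 1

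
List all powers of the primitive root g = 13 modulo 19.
g^1, g^2, ..., g^{18} mod 19: {13, 17, 12, 4, 14, 11, 10, 16, 18, 6, 2, 7, 15, 5, 8, 9, 3, 1}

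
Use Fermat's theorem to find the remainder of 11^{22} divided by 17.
8

By Fermat's Little Theorem, a^(p-1) ≡ 1 (mod p) for prime p and gcd(a, p) = 1
Here p = 17, so 11^16 ≡ 1 (mod 17)
We can reduce the exponent: 22 mod 16 = 6
So 11^22 ≡ 11^6 (mod 17)
Computing: 11^6 mod 17 = 8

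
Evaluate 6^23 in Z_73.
Using repeated squaring. 23 = 16 + 4 + 2 + 1 (binary 10111). Repeated squaring mod 73: 6^1 ≡ 6; 6^2 ≡ 6² = 36 ≡ 36; 6^4 ≡ 36² = 1296 ≡ 55; 6^8 ≡ 55² = 3025 ≡ 32; 6^16 ≡ 32² = 1024 ≡ 2. Multiply: 6^23 = 6^16 × 6^4 × 6^2 × 6^1 ≡ 2 × 55 × 36 × 6 (mod 73): 2 × 55 = 110 ≡ 37; 37 × 36 = 1332 ≡ 18; 18 × 6 = 108 ≡ 35. So 6^23 ≡ 35 (mod 73).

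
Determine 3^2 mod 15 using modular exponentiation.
2 = 2 (binary 10). Repeated squaring mod 15: 3^1 ≡ 3; 3^2 ≡ 3² = 9 ≡ 9. So 3^2 ≡ 9 (mod 15).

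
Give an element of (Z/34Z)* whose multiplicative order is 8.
9 has order 8 mod 34 since 9^{8} ≡ 1 (mod 34) and no smaller power works.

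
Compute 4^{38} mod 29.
23

Using successive squaring:
Binary expansion of 38: 100110
Powers of 4 mod 29 (each is the square of the previous):
  4^1 ≡ 4 (mod 29)
  4^2 ≡ 4² = 16 ≡ 16 (mod 29)
  4^4 ≡ 16² = 256 ≡ 24 (mod 29)
  4^8 ≡ 24² = 576 ≡ 25 (mod 29)
  4^16 ≡ 25² = 625 ≡ 16 (mod 29)
  4^32 ≡ 16² = 256 ≡ 24 (mod 29)
38 = 32 + 4 + 2, so 4^38 = 4^32 × 4^4 × 4^2 ≡ 24 × 24 × 16 (mod 29)
Multiplying step by step:
  24 × 24 = 576 ≡ 25 (mod 29)
  25 × 16 = 400 ≡ 23 (mod 29)
Result: 4^38 ≡ 23 (mod 29)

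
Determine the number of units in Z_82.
40

Prime factorization: 82 = 2 × 41
Using the formula φ(n) = n × Π(1 - 1/p) for each prime factor p:
φ(82) = 82 × (1 - 1/2) × (1 - 1/41)
φ(82) = 40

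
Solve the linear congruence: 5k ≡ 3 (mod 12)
3

Since gcd(5, 12) = 1 divides 3, a solution exists.
Multiply both sides by the inverse of 5 mod 12:
  5^(-1) mod 12 = 5
  x ≡ 5 × 3 ≡ 15 ≡ 3 (mod 12)
Verification: 5 × 3 = 15 = 1 × 12 + 3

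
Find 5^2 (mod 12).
2 = 2 (binary 10). Repeated squaring mod 12: 5^1 ≡ 5; 5^2 ≡ 5² = 25 ≡ 1. So 5^2 ≡ 1 (mod 12).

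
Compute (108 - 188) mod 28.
4

(108 - 188) = -80
-80 mod 28 = 4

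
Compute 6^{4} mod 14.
8

Using successive squaring:
Binary expansion of 4: 100
Powers of 6 mod 14 (each is the square of the previous):
  6^1 ≡ 6 (mod 14)
  6^2 ≡ 6² = 36 ≡ 8 (mod 14)
  6^4 ≡ 8² = 64 ≡ 8 (mod 14)
4 is a power of 2, so 6^4 is the last square: ≡ 8 (mod 14)
Result: 6^4 ≡ 8 (mod 14)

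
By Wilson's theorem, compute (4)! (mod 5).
By Wilson's theorem, (4)! ≡ -1 ≡ 4 (mod 5)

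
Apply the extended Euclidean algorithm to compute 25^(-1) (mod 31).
Extended GCD: 25(5) + 31(-4) = 1. So 25^(-1) ≡ 5 ≡ 5 (mod 31). Verify: 25 × 5 = 125 ≡ 1 (mod 31)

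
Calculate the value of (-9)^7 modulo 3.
(-9) ≡ 0 (mod 3). 7 = 4 + 2 + 1 (binary 111). Repeated squaring mod 3: 0^1 ≡ 0; 0^2 ≡ 0² = 0 ≡ 0; 0^4 ≡ 0² = 0 ≡ 0. Multiply: (-9)^7 ≡ 0^4 × 0^2 × 0^1 ≡ 0 × 0 × 0 (mod 3): 0 × 0 = 0 ≡ 0; 0 × 0 = 0 ≡ 0. So (-9)^7 ≡ 0 (mod 3).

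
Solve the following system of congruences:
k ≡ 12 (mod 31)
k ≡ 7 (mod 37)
229

Using the Chinese Remainder Theorem:
M = product of moduli = 1147
For equation 1: M_1 = 37, 37 ≡ 6 (mod 31), inverse of 37 mod 31 is 26 (check: 6 × 26 = 156 ≡ 1 (mod 31))
For equation 2: M_2 = 31, 31 ≡ 31 (mod 37), inverse of 31 mod 37 is 6 (check: 31 × 6 = 186 ≡ 1 (mod 37))
Combine: k ≡ Σ r_i×M_i×(M_i⁻¹ mod m_i) = 12×37×26 + 7×31×6 = 11544 + 1302 = 12846
12846 mod 1147 = 229
k ≡ 229 (mod 1147)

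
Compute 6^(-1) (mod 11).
6^(-1) ≡ 2 (mod 11). Verification: 6 × 2 = 12 ≡ 1 (mod 11)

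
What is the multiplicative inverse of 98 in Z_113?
15

Using Extended Euclidean Algorithm:
gcd(98, 113) = 1
Bezout coefficients: 98 × 15 + 113 × -13 = 1
So 98 × 15 ≡ 1 (mod 113)
The inverse is 15 mod 113 = 15
Verification: 98 × 15 = 1470 = 13 × 113 + 1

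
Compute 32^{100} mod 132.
100

Using successive squaring:
Binary expansion of 100: 1100100
Powers of 32 mod 132 (each is the square of the previous):
  32^1 ≡ 32 (mod 132)
  32^2 ≡ 32² = 1024 ≡ 100 (mod 132)
  32^4 ≡ 100² = 10000 ≡ 100 (mod 132)
  32^8 ≡ 100² = 10000 ≡ 100 (mod 132)
  32^16 ≡ 100² = 10000 ≡ 100 (mod 132)
  32^32 ≡ 100² = 10000 ≡ 100 (mod 132)
  32^64 ≡ 100² = 10000 ≡ 100 (mod 132)
100 = 64 + 32 + 4, so 32^100 = 32^64 × 32^32 × 32^4 ≡ 100 × 100 × 100 (mod 132)
Multiplying step by step:
  100 × 100 = 10000 ≡ 100 (mod 132)
  100 × 100 = 10000 ≡ 100 (mod 132)
Result: 32^100 ≡ 100 (mod 132)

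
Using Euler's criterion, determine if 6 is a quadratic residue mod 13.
By Euler's criterion: 6^{6} ≡ 12 (mod 13). Since this equals -1 (≡ 12), 6 is not a QR.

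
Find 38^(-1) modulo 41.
27

Using Extended Euclidean Algorithm:
gcd(38, 41) = 1
Bezout coefficients: 38 × -14 + 41 × 13 = 1
So 38 × -14 ≡ 1 (mod 41)
The inverse is -14 mod 41 = 27
Verification: 38 × 27 = 1026 = 25 × 41 + 1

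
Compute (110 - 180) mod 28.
14

(110 - 180) = -70
-70 mod 28 = 14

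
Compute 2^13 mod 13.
Using Fermat: 2^{12} ≡ 1 (mod 13). 13 ≡ 1 (mod 12). So 2^{13} ≡ 2^{1} ≡ 2 (mod 13)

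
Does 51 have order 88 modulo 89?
p - 1 = 88 has prime divisors 2, 11. Check 51^(88/q) mod 89 for each: 51^(88/2) = 51^44 ≡ 88, 51^(88/11) = 51^8 ≡ 67 (mod 89). None of these is 1, so 51 has order 88 = φ(89), so it is a primitive root mod 89.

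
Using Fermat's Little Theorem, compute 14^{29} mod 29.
14

By Fermat's Little Theorem, a^(p-1) ≡ 1 (mod p) for prime p and gcd(a, p) = 1
Here p = 29, so 14^28 ≡ 1 (mod 29)
We can reduce the exponent: 29 mod 28 = 1
So 14^29 ≡ 14^1 (mod 29)
Computing: 14^1 mod 29 = 14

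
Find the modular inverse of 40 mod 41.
40^(-1) ≡ 40 (mod 41). Verification: 40 × 40 = 1600 ≡ 1 (mod 41)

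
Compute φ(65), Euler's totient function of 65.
48

Prime factorization: 65 = 5 × 13
Using the formula φ(n) = n × Π(1 - 1/p) for each prime factor p:
φ(65) = 65 × (1 - 1/5) × (1 - 1/13)
φ(65) = 48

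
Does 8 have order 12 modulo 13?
p - 1 = 12 has prime divisors 2, 3. Check 8^(12/q) mod 13 for each: 8^(12/2) = 8^6 ≡ 12, 8^(12/3) = 8^4 ≡ 1 (mod 13). Since 8^4 ≡ 1 (mod 13), the order of 8 divides 4 (in fact the order is 4) ≠ 12, so it is not a primitive root.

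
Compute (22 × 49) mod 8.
6

(22 × 49) = 1078
1078 mod 8 = 6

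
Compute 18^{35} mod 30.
12

Using successive squaring:
Binary expansion of 35: 100011
Powers of 18 mod 30 (each is the square of the previous):
  18^1 ≡ 18 (mod 30)
  18^2 ≡ 18² = 324 ≡ 24 (mod 30)
  18^4 ≡ 24² = 576 ≡ 6 (mod 30)
  18^8 ≡ 6² = 36 ≡ 6 (mod 30)
  18^16 ≡ 6² = 36 ≡ 6 (mod 30)
  18^32 ≡ 6² = 36 ≡ 6 (mod 30)
35 = 32 + 2 + 1, so 18^35 = 18^32 × 18^2 × 18^1 ≡ 6 × 24 × 18 (mod 30)
Multiplying step by step:
  6 × 24 = 144 ≡ 24 (mod 30)
  24 × 18 = 432 ≡ 12 (mod 30)
Result: 18^35 ≡ 12 (mod 30)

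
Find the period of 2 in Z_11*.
Powers of 2 mod 11: 2^1≡2, 2^2≡4, 2^3≡8, 2^4≡5, 2^5≡10, 2^6≡9, 2^7≡7, 2^8≡3, 2^9≡6, 2^10≡1. Order = 10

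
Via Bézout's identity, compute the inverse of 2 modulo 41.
Extended GCD: 2(-20) + 41(1) = 1. So 2^(-1) ≡ 21 ≡ 21 (mod 41). Verify: 2 × 21 = 42 ≡ 1 (mod 41)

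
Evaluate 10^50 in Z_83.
Using repeated squaring. 50 = 32 + 16 + 2 (binary 110010). Repeated squaring mod 83: 10^1 ≡ 10; 10^2 ≡ 10² = 100 ≡ 17; 10^4 ≡ 17² = 289 ≡ 40; 10^8 ≡ 40² = 1600 ≡ 23; 10^16 ≡ 23² = 529 ≡ 31; 10^32 ≡ 31² = 961 ≡ 48. Multiply: 10^50 = 10^32 × 10^16 × 10^2 ≡ 48 × 31 × 17 (mod 83): 48 × 31 = 1488 ≡ 77; 77 × 17 = 1309 ≡ 64. So 10^50 ≡ 64 (mod 83).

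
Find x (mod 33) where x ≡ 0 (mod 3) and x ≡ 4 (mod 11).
M = 3 × 11 = 33. M₁ = 11, y₁ ≡ 2 (mod 3). M₂ = 3, y₂ ≡ 4 (mod 11). x = 0×11×2 + 4×3×4 ≡ 15 (mod 33)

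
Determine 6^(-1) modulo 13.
6^(-1) ≡ 11 (mod 13). Verification: 6 × 11 = 66 ≡ 1 (mod 13)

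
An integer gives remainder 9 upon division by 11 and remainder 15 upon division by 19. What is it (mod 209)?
M = 11 × 19 = 209. M₁ = 19, y₁ ≡ 7 (mod 11). M₂ = 11, y₂ ≡ 7 (mod 19). r = 9×19×7 + 15×11×7 ≡ 53 (mod 209). The smallest positive such number is 53.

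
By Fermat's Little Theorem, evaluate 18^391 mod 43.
By Fermat: 18^{42} ≡ 1 (mod 43). 391 ≡ 13 (mod 42). So 18^{391} ≡ 18^{13} ≡ 29 (mod 43)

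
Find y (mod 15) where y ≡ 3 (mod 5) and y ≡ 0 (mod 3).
M = 5 × 3 = 15. M₁ = 3, y₁ ≡ 2 (mod 5). M₂ = 5, y₂ ≡ 2 (mod 3). y = 3×3×2 + 0×5×2 ≡ 3 (mod 15)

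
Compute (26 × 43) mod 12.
2

(26 × 43) = 1118
1118 mod 12 = 2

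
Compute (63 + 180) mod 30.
3

(63 + 180) = 243
243 mod 30 = 3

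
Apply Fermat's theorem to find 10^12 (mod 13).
By Fermat's Little Theorem, 10^{12} ≡ 1 (mod 13) since 13 is prime and gcd(10, 13) = 1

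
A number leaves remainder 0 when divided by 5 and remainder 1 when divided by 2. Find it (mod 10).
M = 5 × 2 = 10. M₁ = 2, y₁ ≡ 3 (mod 5). M₂ = 5, y₂ ≡ 1 (mod 2). r = 0×2×3 + 1×5×1 ≡ 5 (mod 10)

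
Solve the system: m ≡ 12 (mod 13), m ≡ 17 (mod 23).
M = 13 × 23 = 299. M₁ = 23, y₁ ≡ 4 (mod 13). M₂ = 13, y₂ ≡ 16 (mod 23). m = 12×23×4 + 17×13×16 ≡ 155 (mod 299)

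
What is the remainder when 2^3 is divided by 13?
3 = 2 + 1 (binary 11). Repeated squaring mod 13: 2^1 ≡ 2; 2^2 ≡ 2² = 4 ≡ 4. Multiply: 2^3 = 2^2 × 2^1 ≡ 4 × 2 (mod 13): 4 × 2 = 8 ≡ 8. So 2^3 ≡ 8 (mod 13).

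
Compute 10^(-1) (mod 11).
10^(-1) ≡ 10 (mod 11). Verification: 10 × 10 = 100 ≡ 1 (mod 11)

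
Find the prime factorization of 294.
2 × 3 × 7^2

Divide by primes starting from smallest:
294 ÷ 2 = 147
147 ÷ 3 = 49
49 ÷ 7 = 7
7 ÷ 7 = 1

294 = 2 × 3 × 7^2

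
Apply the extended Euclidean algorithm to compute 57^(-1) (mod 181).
Extended GCD: 57(54) + 181(-17) = 1. So 57^(-1) ≡ 54 ≡ 54 (mod 181). Verify: 57 × 54 = 3078 ≡ 1 (mod 181)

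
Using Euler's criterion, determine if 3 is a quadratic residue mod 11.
By Euler's criterion: 3^{5} ≡ 1 (mod 11). Since this equals 1, 3 is a QR.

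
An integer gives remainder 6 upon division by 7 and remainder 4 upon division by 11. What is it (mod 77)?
M = 7 × 11 = 77. M₁ = 11, y₁ ≡ 2 (mod 7). M₂ = 7, y₂ ≡ 8 (mod 11). k = 6×11×2 + 4×7×8 ≡ 48 (mod 77). The smallest positive such number is 48.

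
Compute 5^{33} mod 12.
5

Using successive squaring:
Binary expansion of 33: 100001
Powers of 5 mod 12 (each is the square of the previous):
  5^1 ≡ 5 (mod 12)
  5^2 ≡ 5² = 25 ≡ 1 (mod 12)
  5^4 ≡ 1² = 1 ≡ 1 (mod 12)
  5^8 ≡ 1² = 1 ≡ 1 (mod 12)
  5^16 ≡ 1² = 1 ≡ 1 (mod 12)
  5^32 ≡ 1² = 1 ≡ 1 (mod 12)
33 = 32 + 1, so 5^33 = 5^32 × 5^1 ≡ 1 × 5 (mod 12)
Multiplying step by step:
  1 × 5 = 5 ≡ 5 (mod 12)
Result: 5^33 ≡ 5 (mod 12)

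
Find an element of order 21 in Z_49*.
2 has order 21 mod 49 since 2^{21} ≡ 1 (mod 49) and no smaller power works.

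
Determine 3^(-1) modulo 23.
3^(-1) ≡ 8 (mod 23). Verification: 3 × 8 = 24 ≡ 1 (mod 23)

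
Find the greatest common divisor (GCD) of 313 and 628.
1

Using the Euclidean algorithm:
313 = 0 × 628 + 313
628 = 2 × 313 + 2
313 = 156 × 2 + 1
2 = 2 × 1 + 0

GCD(313, 628) = 1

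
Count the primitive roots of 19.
6

The number of primitive roots modulo p is φ(p-1) = φ(18)
φ(18) = 6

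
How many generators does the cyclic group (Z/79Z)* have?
24

The number of primitive roots modulo p is φ(p-1) = φ(78)
φ(78) = 24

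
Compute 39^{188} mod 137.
73

Using successive squaring:
Binary expansion of 188: 10111100
Powers of 39 mod 137 (each is the square of the previous):
  39^1 ≡ 39 (mod 137)
  39^2 ≡ 39² = 1521 ≡ 14 (mod 137)
  39^4 ≡ 14² = 196 ≡ 59 (mod 137)
  39^8 ≡ 59² = 3481 ≡ 56 (mod 137)
  39^16 ≡ 56² = 3136 ≡ 122 (mod 137)
  39^32 ≡ 122² = 14884 ≡ 88 (mod 137)
  39^64 ≡ 88² = 7744 ≡ 72 (mod 137)
  39^128 ≡ 72² = 5184 ≡ 115 (mod 137)
188 = 128 + 32 + 16 + 8 + 4, so 39^188 = 39^128 × 39^32 × 39^16 × 39^8 × 39^4 ≡ 115 × 88 × 122 × 56 × 59 (mod 137)
Multiplying step by step:
  115 × 88 = 10120 ≡ 119 (mod 137)
  119 × 122 = 14518 ≡ 133 (mod 137)
  133 × 56 = 7448 ≡ 50 (mod 137)
  50 × 59 = 2950 ≡ 73 (mod 137)
Result: 39^188 ≡ 73 (mod 137)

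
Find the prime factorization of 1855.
5 × 7 × 53

Divide by primes starting from smallest:
1855 ÷ 5 = 371
371 ÷ 7 = 53
53 ÷ 53 = 1

1855 = 5 × 7 × 53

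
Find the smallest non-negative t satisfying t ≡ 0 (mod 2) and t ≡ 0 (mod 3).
M = 2 × 3 = 6. M₁ = 3, y₁ ≡ 1 (mod 2). M₂ = 2, y₂ ≡ 2 (mod 3). t = 0×3×1 + 0×2×2 ≡ 0 (mod 6)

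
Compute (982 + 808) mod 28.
26

(982 + 808) = 1790
1790 mod 28 = 26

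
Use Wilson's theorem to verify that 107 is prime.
(106)! mod 107 = 106. Since this equals -1 (mod 107), Wilson confirms 107 is prime.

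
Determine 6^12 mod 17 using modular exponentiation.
Using repeated squaring. 12 = 8 + 4 (binary 1100). Repeated squaring mod 17: 6^1 ≡ 6; 6^2 ≡ 6² = 36 ≡ 2; 6^4 ≡ 2² = 4 ≡ 4; 6^8 ≡ 4² = 16 ≡ 16. Multiply: 6^12 = 6^8 × 6^4 ≡ 16 × 4 (mod 17): 16 × 4 = 64 ≡ 13. So 6^12 ≡ 13 (mod 17).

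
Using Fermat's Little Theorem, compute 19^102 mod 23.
By Fermat: 19^{22} ≡ 1 (mod 23). 102 = 4×22 + 14. So 19^{102} ≡ 19^{14} ≡ 18 (mod 23)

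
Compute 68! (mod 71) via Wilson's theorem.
(70)! = (68)! × (69) × (70) ≡ -1 (mod 71). So (68)! ≡ -1 × [(70)(69)]^(-1) ≡ 35 (mod 71)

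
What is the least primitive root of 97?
5

A primitive root g modulo p has order p-1 = 96
Prime divisors of 96: [2, 3]
g is a primitive root iff g^(96/q) ≢ 1 (mod 97) for each prime divisor q
Testing small values:
  g = 2: 2^48 ≡ 1, 2^32 ≡ 35 (mod 97) → 2^48 ≡ 1, not primitive root
  g = 3: 3^48 ≡ 1, 3^32 ≡ 35 (mod 97) → 3^48 ≡ 1, not primitive root
  g = 4: 4^48 ≡ 1, 4^32 ≡ 61 (mod 97) → 4^48 ≡ 1, not primitive root
  g = 5: 5^48 ≡ 96, 5^32 ≡ 35 (mod 97) → none is 1, primitive root!
The smallest primitive root is 5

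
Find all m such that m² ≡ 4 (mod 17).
The square roots of 4 mod 17 are 2 and 15. Verify: 2² = 4 ≡ 4 (mod 17)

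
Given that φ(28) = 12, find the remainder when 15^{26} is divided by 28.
By Euler: 15^{12} ≡ 1 (mod 28) since gcd(15, 28) = 1. 26 = 2×12 + 2. So 15^{26} ≡ 15^{2} ≡ 1 (mod 28)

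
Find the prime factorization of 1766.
2 × 883

Divide by primes starting from smallest:
1766 ÷ 2 = 883
883 ÷ 883 = 1

1766 = 2 × 883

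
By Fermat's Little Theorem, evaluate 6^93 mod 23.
By Fermat: 6^{22} ≡ 1 (mod 23). 93 = 4×22 + 5. So 6^{93} ≡ 6^{5} ≡ 2 (mod 23)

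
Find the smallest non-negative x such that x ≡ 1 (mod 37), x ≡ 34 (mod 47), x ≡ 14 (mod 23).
6661

Using the Chinese Remainder Theorem:
M = product of moduli = 39997
For equation 1: M_1 = 1081, 1081 ≡ 8 (mod 37), inverse of 1081 mod 37 is 14 (check: 8 × 14 = 112 ≡ 1 (mod 37))
For equation 2: M_2 = 851, 851 ≡ 5 (mod 47), inverse of 851 mod 47 is 19 (check: 5 × 19 = 95 ≡ 1 (mod 47))
For equation 3: M_3 = 1739, 1739 ≡ 14 (mod 23), inverse of 1739 mod 23 is 5 (check: 14 × 5 = 70 ≡ 1 (mod 23))
Combine: x ≡ Σ r_i×M_i×(M_i⁻¹ mod m_i) = 1×1081×14 + 34×851×19 + 14×1739×5 = 15134 + 549746 + 121730 = 686610
686610 mod 39997 = 6661
x ≡ 6661 (mod 39997)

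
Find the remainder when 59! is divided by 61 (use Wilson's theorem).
(60)! = (59)! × (60) ≡ -1 (mod 61). So (59)! ≡ -1 × (60)^(-1) ≡ (-1)×(-1) = 1 (mod 61)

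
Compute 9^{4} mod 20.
1

Using successive squaring:
Binary expansion of 4: 100
Powers of 9 mod 20 (each is the square of the previous):
  9^1 ≡ 9 (mod 20)
  9^2 ≡ 9² = 81 ≡ 1 (mod 20)
  9^4 ≡ 1² = 1 ≡ 1 (mod 20)
4 is a power of 2, so 9^4 is the last square: ≡ 1 (mod 20)
Result: 9^4 ≡ 1 (mod 20)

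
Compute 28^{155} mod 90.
82

Using successive squaring:
Binary expansion of 155: 10011011
Powers of 28 mod 90 (each is the square of the previous):
  28^1 ≡ 28 (mod 90)
  28^2 ≡ 28² = 784 ≡ 64 (mod 90)
  28^4 ≡ 64² = 4096 ≡ 46 (mod 90)
  28^8 ≡ 46² = 2116 ≡ 46 (mod 90)
  28^16 ≡ 46² = 2116 ≡ 46 (mod 90)
  28^32 ≡ 46² = 2116 ≡ 46 (mod 90)
  28^64 ≡ 46² = 2116 ≡ 46 (mod 90)
  28^128 ≡ 46² = 2116 ≡ 46 (mod 90)
155 = 128 + 16 + 8 + 2 + 1, so 28^155 = 28^128 × 28^16 × 28^8 × 28^2 × 28^1 ≡ 46 × 46 × 46 × 64 × 28 (mod 90)
Multiplying step by step:
  46 × 46 = 2116 ≡ 46 (mod 90)
  46 × 46 = 2116 ≡ 46 (mod 90)
  46 × 64 = 2944 ≡ 64 (mod 90)
  64 × 28 = 1792 ≡ 82 (mod 90)
Result: 28^155 ≡ 82 (mod 90)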